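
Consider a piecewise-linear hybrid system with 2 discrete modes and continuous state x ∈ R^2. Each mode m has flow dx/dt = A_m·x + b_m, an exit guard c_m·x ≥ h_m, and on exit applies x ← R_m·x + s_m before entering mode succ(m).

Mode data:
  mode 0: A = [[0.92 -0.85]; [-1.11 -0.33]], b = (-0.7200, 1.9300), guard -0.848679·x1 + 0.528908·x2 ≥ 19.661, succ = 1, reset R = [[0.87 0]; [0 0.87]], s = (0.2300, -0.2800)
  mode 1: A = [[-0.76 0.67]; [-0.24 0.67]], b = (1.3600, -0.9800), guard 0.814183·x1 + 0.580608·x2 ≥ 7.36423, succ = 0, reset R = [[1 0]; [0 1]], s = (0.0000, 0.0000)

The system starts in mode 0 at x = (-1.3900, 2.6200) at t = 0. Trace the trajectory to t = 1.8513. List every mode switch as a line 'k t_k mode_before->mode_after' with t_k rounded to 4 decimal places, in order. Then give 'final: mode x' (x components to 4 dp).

1 1.2345 0->1
final: 1 -3.5714 15.7550

Mode 0: guard c·x = 19.6610 hit at Δt = 1.2345 (t = 1.2345), x⁻ = (-15.9054, 11.6511) → reset → x⁺ = (-13.6077, 9.8565), jump to mode 1
Mode 1: flow for 0.6168 to horizon, guard not reached → x = (-3.5714, 15.7550)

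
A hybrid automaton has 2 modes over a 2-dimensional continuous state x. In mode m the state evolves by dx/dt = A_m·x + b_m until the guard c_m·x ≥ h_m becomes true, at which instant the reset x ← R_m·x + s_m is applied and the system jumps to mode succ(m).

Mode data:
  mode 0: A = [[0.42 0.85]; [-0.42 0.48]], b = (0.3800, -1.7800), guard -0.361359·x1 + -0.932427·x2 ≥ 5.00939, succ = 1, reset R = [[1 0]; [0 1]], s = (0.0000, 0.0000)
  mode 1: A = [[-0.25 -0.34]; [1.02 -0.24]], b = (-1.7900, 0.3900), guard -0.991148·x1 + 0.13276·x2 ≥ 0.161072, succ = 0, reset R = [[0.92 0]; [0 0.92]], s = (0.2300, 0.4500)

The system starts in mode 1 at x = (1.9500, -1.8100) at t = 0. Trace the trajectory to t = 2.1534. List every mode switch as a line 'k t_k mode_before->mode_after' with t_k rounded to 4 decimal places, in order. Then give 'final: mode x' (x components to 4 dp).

Mode 1: guard c·x = 0.1611 hit at Δt = 1.1901 (t = 1.1901), x⁻ = (-0.1713, -0.0657) → reset → x⁺ = (0.0724, 0.3895), jump to mode 0
Mode 0: flow for 0.9633 to horizon, guard not reached → x = (0.0649, -1.6682)

1 1.1901 1->0
final: 0 0.0649 -1.6682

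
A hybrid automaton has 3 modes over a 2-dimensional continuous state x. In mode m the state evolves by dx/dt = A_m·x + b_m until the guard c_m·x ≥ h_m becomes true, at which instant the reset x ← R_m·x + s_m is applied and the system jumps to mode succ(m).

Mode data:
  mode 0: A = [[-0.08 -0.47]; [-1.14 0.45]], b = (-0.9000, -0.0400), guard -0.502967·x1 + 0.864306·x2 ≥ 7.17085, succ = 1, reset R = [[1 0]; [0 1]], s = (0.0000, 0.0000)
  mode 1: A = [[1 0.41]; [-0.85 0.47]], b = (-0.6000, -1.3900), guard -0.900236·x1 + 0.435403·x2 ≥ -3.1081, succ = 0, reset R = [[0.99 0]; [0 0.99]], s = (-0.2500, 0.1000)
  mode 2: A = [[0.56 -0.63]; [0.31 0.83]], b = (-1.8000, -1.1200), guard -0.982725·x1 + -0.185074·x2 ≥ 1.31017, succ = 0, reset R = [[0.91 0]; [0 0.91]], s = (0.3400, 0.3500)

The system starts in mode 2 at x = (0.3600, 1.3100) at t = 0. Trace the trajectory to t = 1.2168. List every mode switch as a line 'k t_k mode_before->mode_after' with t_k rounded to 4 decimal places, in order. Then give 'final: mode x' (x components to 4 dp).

Mode 2: guard c·x = 1.3102 hit at Δt = 0.6578 (t = 0.6578), x⁻ = (-1.5512, 1.1578) → reset → x⁺ = (-1.0716, 1.4036), jump to mode 0
Mode 0: flow for 0.5590 to horizon, guard not reached → x = (-2.0466, 2.8740)

1 0.6578 2->0
final: 0 -2.0466 2.8740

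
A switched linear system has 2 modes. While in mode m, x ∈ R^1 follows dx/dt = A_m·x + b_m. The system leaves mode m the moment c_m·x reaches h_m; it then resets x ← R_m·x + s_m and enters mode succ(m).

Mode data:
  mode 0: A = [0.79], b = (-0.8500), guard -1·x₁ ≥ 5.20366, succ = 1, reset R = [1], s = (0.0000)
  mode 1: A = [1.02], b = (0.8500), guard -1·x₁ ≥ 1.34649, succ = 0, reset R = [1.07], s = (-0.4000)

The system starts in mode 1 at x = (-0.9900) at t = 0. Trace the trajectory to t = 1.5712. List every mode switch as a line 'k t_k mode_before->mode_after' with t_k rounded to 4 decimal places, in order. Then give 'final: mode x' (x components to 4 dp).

1 1.1632 1->0
final: 0 -2.9500

Mode 1: guard c·x = 1.3465 hit at Δt = 1.1632 (t = 1.1632), x⁻ = (-1.3465) → reset → x⁺ = (-1.8407), jump to mode 0
Mode 0: flow for 0.4080 to horizon, guard not reached → x = (-2.9500)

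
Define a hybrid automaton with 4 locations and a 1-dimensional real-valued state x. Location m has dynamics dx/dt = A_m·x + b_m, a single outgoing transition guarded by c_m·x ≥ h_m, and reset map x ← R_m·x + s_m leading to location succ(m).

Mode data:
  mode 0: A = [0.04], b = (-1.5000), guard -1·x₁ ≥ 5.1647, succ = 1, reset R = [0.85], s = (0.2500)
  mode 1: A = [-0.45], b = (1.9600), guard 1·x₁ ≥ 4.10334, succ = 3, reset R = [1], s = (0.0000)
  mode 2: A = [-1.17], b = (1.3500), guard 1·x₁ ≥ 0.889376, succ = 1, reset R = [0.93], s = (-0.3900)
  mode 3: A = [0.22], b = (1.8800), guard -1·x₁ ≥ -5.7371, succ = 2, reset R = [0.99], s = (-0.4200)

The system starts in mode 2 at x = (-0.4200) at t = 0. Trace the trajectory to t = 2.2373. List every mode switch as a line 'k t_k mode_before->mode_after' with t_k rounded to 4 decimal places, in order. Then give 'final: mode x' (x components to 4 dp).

1 1.5244 2->1
final: 1 1.5125

Mode 2: guard c·x = 0.8894 hit at Δt = 1.5244 (t = 1.5244), x⁻ = (0.8894) → reset → x⁺ = (0.4371), jump to mode 1
Mode 1: flow for 0.7129 to horizon, guard not reached → x = (1.5125)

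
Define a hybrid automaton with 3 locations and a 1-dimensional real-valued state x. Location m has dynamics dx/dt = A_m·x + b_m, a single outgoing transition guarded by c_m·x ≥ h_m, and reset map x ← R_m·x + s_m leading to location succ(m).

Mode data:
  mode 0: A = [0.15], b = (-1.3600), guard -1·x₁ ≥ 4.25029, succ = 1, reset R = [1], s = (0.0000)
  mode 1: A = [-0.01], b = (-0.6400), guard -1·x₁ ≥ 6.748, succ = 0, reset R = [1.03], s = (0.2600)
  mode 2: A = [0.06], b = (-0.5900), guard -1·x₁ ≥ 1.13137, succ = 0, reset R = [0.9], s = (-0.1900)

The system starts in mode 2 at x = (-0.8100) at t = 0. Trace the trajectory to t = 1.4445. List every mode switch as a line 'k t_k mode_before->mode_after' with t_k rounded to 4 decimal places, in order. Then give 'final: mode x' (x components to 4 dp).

Mode 2: guard c·x = 1.1314 hit at Δt = 0.4958 (t = 0.4958), x⁻ = (-1.1314) → reset → x⁺ = (-1.2082), jump to mode 0
Mode 0: flow for 0.9487 to horizon, guard not reached → x = (-2.7796)

1 0.4958 2->0
final: 0 -2.7796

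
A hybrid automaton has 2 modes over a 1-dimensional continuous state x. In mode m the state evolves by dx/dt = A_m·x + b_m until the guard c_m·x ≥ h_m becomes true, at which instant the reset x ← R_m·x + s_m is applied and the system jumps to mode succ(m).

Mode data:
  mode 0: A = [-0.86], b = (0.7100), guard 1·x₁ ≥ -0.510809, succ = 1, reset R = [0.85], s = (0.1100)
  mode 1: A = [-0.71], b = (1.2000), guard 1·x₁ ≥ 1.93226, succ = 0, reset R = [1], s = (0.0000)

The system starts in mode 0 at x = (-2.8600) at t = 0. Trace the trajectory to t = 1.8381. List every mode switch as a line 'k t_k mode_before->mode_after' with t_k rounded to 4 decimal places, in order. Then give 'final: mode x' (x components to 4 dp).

1 1.1796 0->1
final: 1 0.4281

Mode 0: guard c·x = -0.5108 hit at Δt = 1.1796 (t = 1.1796), x⁻ = (-0.5108) → reset → x⁺ = (-0.3242), jump to mode 1
Mode 1: flow for 0.6585 to horizon, guard not reached → x = (0.4281)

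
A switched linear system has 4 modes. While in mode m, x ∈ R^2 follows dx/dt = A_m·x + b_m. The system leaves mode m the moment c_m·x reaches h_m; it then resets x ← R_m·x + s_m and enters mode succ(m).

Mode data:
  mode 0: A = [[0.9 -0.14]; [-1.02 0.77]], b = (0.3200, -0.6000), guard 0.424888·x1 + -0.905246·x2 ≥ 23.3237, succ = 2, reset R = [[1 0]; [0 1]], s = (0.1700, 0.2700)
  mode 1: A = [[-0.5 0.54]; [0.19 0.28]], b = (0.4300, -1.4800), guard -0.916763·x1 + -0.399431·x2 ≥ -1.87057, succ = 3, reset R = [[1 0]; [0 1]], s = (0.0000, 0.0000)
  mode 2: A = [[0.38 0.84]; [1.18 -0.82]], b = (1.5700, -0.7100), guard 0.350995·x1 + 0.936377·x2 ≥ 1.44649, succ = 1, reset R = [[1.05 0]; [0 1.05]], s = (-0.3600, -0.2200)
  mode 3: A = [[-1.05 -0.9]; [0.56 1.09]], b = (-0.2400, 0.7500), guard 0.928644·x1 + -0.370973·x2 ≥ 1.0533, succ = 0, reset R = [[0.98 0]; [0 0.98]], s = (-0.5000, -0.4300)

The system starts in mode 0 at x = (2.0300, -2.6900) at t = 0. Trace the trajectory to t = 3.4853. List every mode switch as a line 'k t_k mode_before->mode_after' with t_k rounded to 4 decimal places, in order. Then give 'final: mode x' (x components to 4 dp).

1 1.3805 0->2
2 2.6110 2->1
final: 1 4.3365 -2.2645

Mode 0: guard c·x = 23.3237 hit at Δt = 1.3805 (t = 1.3805), x⁻ = (10.7893, -20.7010) → reset → x⁺ = (10.9593, -20.4310), jump to mode 2
Mode 2: guard c·x = 1.4465 hit at Δt = 1.2305 (t = 2.6110), x⁻ = (7.3285, -1.2023) → reset → x⁺ = (7.3350, -1.4824), jump to mode 1
Mode 1: flow for 0.8743 to horizon, guard not reached → x = (4.3365, -2.2645)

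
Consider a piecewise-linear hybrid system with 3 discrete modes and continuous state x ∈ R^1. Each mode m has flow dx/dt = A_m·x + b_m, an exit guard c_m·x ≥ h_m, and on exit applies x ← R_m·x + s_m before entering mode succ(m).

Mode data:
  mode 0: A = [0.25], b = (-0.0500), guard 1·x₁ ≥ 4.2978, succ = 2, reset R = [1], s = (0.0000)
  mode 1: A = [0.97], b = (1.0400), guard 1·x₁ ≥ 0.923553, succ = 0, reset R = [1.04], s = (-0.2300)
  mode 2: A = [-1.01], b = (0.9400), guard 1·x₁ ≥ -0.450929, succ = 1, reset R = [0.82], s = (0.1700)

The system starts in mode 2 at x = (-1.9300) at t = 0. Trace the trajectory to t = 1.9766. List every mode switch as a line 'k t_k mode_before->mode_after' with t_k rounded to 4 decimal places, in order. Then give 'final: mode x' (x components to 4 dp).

Mode 2: guard c·x = -0.4509 hit at Δt = 0.7206 (t = 0.7206), x⁻ = (-0.4509) → reset → x⁺ = (-0.1998), jump to mode 1
Mode 1: guard c·x = 0.9236 hit at Δt = 0.8531 (t = 1.5737), x⁻ = (0.9236) → reset → x⁺ = (0.7305), jump to mode 0
Mode 0: flow for 0.4029 to horizon, guard not reached → x = (0.7867)

1 0.7206 2->1
2 1.5737 1->0
final: 0 0.7867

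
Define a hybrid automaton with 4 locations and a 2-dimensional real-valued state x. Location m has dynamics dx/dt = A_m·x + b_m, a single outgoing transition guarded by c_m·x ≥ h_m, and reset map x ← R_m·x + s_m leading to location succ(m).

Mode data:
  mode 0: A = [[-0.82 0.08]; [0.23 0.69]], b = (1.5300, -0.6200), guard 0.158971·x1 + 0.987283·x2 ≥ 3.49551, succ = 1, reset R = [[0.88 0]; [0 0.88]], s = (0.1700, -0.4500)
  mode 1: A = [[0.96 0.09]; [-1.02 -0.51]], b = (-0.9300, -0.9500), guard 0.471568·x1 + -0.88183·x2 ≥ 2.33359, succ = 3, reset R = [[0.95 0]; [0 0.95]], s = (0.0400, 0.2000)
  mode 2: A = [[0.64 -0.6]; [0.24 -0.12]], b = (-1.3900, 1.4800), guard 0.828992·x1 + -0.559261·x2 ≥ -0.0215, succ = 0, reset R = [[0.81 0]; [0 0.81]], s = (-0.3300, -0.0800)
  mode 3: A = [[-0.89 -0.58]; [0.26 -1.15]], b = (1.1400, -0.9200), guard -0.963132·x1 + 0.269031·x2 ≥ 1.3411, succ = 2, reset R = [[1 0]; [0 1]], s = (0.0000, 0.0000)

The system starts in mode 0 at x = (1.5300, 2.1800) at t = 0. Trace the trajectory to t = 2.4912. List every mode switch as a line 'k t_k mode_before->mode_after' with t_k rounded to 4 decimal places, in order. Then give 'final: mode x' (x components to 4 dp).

1 0.6681 0->1
2 1.6171 1->3
final: 3 2.2191 -0.4392

Mode 0: guard c·x = 3.4955 hit at Δt = 0.6681 (t = 0.6681), x⁻ = (1.7836, 3.2533) → reset → x⁺ = (1.7396, 2.4129), jump to mode 1
Mode 1: guard c·x = 2.3336 hit at Δt = 0.9490 (t = 1.6171), x⁻ = (3.0126, -1.0353) → reset → x⁺ = (2.9020, -0.7835), jump to mode 3
Mode 3: flow for 0.8741 to horizon, guard not reached → x = (2.2191, -0.4392)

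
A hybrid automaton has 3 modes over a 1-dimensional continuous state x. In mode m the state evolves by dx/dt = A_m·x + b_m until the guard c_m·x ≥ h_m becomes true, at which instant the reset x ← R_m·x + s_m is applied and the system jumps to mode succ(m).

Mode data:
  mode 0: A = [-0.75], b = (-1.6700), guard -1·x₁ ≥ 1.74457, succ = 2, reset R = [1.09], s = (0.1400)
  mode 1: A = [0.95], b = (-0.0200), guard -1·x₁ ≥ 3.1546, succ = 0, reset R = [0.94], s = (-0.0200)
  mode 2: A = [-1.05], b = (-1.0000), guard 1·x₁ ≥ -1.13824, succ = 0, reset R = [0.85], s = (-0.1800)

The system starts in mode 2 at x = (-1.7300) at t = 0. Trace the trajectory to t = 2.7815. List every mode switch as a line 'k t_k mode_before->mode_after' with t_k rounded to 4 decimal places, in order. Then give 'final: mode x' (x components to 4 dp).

Mode 2: guard c·x = -1.1382 hit at Δt = 1.3631 (t = 1.3631), x⁻ = (-1.1382) → reset → x⁺ = (-1.1475), jump to mode 0
Mode 0: guard c·x = 1.7446 hit at Δt = 1.0744 (t = 2.4375), x⁻ = (-1.7446) → reset → x⁺ = (-1.7616), jump to mode 2
Mode 2: flow for 0.3440 to horizon, guard not reached → x = (-1.5163)

1 1.3631 2->0
2 2.4375 0->2
final: 2 -1.5163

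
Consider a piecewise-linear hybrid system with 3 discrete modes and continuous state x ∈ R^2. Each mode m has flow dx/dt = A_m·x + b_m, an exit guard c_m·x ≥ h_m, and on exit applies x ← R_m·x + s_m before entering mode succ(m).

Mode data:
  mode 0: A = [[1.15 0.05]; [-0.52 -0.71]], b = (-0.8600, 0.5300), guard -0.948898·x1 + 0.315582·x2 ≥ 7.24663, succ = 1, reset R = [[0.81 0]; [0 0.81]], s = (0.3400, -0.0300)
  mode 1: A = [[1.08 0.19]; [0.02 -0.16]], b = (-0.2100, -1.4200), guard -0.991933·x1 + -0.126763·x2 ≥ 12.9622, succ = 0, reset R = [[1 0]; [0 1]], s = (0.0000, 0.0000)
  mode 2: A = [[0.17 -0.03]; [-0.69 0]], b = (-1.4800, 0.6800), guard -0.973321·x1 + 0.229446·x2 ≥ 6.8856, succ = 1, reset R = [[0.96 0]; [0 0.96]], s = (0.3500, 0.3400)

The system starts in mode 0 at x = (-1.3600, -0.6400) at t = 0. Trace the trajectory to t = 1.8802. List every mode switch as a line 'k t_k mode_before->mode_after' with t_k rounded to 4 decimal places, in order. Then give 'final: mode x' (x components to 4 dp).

1 1.1406 0->1
final: 1 -12.0034 0.1272

Mode 0: guard c·x = 7.2466 hit at Δt = 1.1406 (t = 1.1406), x⁻ = (-7.0545, 1.7512) → reset → x⁺ = (-5.3741, 1.3885), jump to mode 1
Mode 1: flow for 0.7396 to horizon, guard not reached → x = (-12.0034, 0.1272)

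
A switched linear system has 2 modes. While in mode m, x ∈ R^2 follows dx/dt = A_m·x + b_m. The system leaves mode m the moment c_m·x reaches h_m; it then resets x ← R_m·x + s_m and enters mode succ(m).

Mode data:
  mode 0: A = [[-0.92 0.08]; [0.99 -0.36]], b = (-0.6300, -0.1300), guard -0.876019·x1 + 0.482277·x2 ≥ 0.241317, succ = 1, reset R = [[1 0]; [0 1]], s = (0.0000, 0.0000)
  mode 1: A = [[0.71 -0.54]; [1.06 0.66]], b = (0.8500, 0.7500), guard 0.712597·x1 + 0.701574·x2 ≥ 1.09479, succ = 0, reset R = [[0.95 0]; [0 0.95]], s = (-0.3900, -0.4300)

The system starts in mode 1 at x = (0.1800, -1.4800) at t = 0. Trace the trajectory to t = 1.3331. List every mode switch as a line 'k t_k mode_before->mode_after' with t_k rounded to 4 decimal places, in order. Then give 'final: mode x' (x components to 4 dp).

Mode 1: guard c·x = 1.0948 hit at Δt = 0.8435 (t = 0.8435), x⁻ = (2.0870, -0.5593) → reset → x⁺ = (1.5927, -0.9614), jump to mode 0
Mode 0: flow for 0.4896 to horizon, guard not reached → x = (0.7479, -0.3647)

1 0.8435 1->0
final: 0 0.7479 -0.3647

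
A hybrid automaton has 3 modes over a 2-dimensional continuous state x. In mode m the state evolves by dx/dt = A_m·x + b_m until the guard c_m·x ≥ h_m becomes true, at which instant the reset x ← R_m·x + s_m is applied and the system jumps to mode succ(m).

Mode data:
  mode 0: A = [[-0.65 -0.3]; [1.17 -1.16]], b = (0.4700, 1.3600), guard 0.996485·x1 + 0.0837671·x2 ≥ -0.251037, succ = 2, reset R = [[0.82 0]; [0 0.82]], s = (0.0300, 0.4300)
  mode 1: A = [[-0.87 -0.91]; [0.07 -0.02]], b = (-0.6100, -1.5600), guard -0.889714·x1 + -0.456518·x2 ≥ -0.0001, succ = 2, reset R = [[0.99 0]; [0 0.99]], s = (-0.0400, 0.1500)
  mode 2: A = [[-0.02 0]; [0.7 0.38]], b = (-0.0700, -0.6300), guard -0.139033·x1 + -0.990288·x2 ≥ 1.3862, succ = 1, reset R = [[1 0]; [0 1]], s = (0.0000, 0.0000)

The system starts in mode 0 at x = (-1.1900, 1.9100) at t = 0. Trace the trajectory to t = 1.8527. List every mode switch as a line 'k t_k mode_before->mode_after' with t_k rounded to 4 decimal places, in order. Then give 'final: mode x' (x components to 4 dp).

Mode 0: guard c·x = -0.2510 hit at Δt = 1.4283 (t = 1.4283), x⁻ = (-0.3207, 0.8176) → reset → x⁺ = (-0.2329, 1.1004), jump to mode 2
Mode 2: flow for 0.4244 to horizon, guard not reached → x = (-0.2605, 0.9235)

1 1.4283 0->2
final: 2 -0.2605 0.9235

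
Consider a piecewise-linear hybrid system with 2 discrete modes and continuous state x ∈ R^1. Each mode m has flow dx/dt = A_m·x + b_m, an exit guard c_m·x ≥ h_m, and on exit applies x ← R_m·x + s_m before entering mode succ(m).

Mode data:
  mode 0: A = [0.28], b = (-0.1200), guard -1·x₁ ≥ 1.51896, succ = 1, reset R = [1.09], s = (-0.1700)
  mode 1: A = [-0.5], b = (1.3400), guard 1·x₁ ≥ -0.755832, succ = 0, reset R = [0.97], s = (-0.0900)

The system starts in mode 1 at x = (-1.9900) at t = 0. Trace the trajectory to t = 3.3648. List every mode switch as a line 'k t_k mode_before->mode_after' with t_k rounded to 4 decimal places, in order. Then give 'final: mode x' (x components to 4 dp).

Mode 1: guard c·x = -0.7558 hit at Δt = 0.6138 (t = 0.6138), x⁻ = (-0.7558) → reset → x⁺ = (-0.8232), jump to mode 0
Mode 0: guard c·x = 1.5190 hit at Δt = 1.5787 (t = 2.1925), x⁻ = (-1.5190) → reset → x⁺ = (-1.8257), jump to mode 1
Mode 1: guard c·x = -0.7558 hit at Δt = 0.5422 (t = 2.7347), x⁻ = (-0.7558) → reset → x⁺ = (-0.8232), jump to mode 0
Mode 0: flow for 0.6301 to horizon, guard not reached → x = (-1.0647)

1 0.6138 1->0
2 2.1925 0->1
3 2.7347 1->0
final: 0 -1.0647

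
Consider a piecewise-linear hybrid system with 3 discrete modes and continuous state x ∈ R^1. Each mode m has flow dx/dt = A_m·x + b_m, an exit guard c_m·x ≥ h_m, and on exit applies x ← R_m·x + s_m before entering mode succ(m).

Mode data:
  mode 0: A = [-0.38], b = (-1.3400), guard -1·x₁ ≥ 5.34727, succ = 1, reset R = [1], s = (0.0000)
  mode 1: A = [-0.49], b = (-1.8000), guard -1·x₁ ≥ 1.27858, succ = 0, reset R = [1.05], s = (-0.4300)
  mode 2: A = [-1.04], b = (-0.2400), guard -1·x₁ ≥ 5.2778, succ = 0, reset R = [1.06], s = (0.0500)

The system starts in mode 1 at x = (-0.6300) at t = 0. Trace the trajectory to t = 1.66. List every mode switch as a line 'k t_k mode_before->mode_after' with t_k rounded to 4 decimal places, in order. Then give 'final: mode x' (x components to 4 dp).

Mode 1: guard c·x = 1.2786 hit at Δt = 0.4891 (t = 0.4891), x⁻ = (-1.2786) → reset → x⁺ = (-1.7725), jump to mode 0
Mode 0: flow for 1.1709 to horizon, guard not reached → x = (-2.4024)

1 0.4891 1->0
final: 0 -2.4024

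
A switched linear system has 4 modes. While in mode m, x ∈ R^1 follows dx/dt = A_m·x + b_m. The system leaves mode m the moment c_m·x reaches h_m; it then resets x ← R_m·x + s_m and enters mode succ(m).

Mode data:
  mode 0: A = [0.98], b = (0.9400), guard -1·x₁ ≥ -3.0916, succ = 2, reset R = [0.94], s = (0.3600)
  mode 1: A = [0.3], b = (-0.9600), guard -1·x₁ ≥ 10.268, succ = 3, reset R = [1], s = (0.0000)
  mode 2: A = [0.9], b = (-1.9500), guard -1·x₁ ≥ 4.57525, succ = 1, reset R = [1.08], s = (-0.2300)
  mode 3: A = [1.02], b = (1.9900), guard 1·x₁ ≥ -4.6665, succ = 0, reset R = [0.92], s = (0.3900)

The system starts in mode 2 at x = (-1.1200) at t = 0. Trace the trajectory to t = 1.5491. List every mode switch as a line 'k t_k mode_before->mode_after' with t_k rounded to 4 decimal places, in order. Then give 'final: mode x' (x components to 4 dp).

1 0.7983 2->1
final: 1 -7.2860

Mode 2: guard c·x = 4.5752 hit at Δt = 0.7983 (t = 0.7983), x⁻ = (-4.5753) → reset → x⁺ = (-5.1713), jump to mode 1
Mode 1: flow for 0.7508 to horizon, guard not reached → x = (-7.2860)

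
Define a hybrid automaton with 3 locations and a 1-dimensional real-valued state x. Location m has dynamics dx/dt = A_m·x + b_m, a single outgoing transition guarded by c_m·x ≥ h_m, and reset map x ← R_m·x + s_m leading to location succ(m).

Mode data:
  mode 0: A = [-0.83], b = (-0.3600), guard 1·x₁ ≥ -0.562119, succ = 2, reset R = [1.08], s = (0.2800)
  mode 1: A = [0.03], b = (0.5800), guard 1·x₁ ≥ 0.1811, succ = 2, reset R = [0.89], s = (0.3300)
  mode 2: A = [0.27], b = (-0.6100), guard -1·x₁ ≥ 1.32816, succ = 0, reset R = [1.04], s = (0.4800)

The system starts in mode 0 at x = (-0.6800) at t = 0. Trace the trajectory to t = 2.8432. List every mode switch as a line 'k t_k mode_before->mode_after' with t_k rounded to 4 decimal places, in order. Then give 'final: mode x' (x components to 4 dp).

Mode 0: guard c·x = -0.5621 hit at Δt = 0.7848 (t = 0.7848), x⁻ = (-0.5621) → reset → x⁺ = (-0.3271), jump to mode 2
Mode 2: guard c·x = 1.3282 hit at Δt = 1.2118 (t = 1.9966), x⁻ = (-1.3282) → reset → x⁺ = (-0.9013), jump to mode 0
Mode 0: flow for 0.8466 to horizon, guard not reached → x = (-0.6653)

1 0.7848 0->2
2 1.9966 2->0
final: 0 -0.6653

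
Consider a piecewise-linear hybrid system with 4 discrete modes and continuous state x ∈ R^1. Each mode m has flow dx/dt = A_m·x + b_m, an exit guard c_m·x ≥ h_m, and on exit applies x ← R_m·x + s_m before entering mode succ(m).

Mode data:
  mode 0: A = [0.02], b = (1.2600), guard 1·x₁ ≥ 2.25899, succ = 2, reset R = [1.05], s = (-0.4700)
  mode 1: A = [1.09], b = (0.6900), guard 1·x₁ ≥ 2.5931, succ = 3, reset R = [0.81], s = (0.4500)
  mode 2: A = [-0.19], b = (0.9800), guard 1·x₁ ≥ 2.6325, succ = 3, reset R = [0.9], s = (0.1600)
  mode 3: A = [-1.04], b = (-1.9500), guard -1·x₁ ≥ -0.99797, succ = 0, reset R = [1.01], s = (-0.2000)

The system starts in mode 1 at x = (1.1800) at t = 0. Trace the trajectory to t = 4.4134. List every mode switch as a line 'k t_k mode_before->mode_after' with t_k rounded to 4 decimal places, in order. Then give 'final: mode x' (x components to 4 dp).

Mode 1: guard c·x = 2.5931 hit at Δt = 0.5287 (t = 0.5287), x⁻ = (2.5931) → reset → x⁺ = (2.5504), jump to mode 3
Mode 3: guard c·x = -0.9980 hit at Δt = 0.4154 (t = 0.9441), x⁻ = (0.9980) → reset → x⁺ = (0.8079), jump to mode 0
Mode 0: guard c·x = 2.2590 hit at Δt = 1.1243 (t = 2.0684), x⁻ = (2.2590) → reset → x⁺ = (1.9019), jump to mode 2
Mode 2: guard c·x = 2.6325 hit at Δt = 1.3373 (t = 3.4057), x⁻ = (2.6325) → reset → x⁺ = (2.5292), jump to mode 3
Mode 3: guard c·x = -0.9980 hit at Δt = 0.4108 (t = 3.8165), x⁻ = (0.9980) → reset → x⁺ = (0.8079), jump to mode 0
Mode 0: flow for 0.5969 to horizon, guard not reached → x = (1.5743)

1 0.5287 1->3
2 0.9441 3->0
3 2.0684 0->2
4 3.4057 2->3
5 3.8165 3->0
final: 0 1.5743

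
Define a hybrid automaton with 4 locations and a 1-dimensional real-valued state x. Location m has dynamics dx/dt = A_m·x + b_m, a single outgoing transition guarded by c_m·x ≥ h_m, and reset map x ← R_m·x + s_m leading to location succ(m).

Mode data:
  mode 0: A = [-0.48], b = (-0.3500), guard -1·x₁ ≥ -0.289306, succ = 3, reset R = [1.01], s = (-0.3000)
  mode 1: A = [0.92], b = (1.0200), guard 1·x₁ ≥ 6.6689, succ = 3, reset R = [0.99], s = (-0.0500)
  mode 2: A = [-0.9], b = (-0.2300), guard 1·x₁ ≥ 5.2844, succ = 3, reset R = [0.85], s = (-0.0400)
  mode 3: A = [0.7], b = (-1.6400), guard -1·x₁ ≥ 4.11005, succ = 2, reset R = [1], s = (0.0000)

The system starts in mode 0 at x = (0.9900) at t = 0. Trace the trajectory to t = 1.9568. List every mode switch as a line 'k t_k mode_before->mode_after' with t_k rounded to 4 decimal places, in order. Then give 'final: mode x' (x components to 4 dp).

1 1.0907 0->3
final: 3 -1.9673

Mode 0: guard c·x = -0.2893 hit at Δt = 1.0907 (t = 1.0907), x⁻ = (0.2893) → reset → x⁺ = (-0.0078), jump to mode 3
Mode 3: flow for 0.8661 to horizon, guard not reached → x = (-1.9673)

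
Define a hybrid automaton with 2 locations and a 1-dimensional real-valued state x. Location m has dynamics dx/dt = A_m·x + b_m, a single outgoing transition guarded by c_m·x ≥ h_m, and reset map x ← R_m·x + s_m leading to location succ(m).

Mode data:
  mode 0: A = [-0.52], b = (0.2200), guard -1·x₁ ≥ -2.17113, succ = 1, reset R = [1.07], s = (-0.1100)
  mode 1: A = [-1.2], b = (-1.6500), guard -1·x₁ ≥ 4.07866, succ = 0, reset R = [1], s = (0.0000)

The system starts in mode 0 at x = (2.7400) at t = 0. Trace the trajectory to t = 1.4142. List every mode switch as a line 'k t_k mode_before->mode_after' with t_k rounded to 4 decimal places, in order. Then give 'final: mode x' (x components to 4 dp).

Mode 0: guard c·x = -2.1711 hit at Δt = 0.5418 (t = 0.5418), x⁻ = (2.1711) → reset → x⁺ = (2.2131), jump to mode 1
Mode 1: flow for 0.8724 to horizon, guard not reached → x = (-0.1155)

1 0.5418 0->1
final: 1 -0.1155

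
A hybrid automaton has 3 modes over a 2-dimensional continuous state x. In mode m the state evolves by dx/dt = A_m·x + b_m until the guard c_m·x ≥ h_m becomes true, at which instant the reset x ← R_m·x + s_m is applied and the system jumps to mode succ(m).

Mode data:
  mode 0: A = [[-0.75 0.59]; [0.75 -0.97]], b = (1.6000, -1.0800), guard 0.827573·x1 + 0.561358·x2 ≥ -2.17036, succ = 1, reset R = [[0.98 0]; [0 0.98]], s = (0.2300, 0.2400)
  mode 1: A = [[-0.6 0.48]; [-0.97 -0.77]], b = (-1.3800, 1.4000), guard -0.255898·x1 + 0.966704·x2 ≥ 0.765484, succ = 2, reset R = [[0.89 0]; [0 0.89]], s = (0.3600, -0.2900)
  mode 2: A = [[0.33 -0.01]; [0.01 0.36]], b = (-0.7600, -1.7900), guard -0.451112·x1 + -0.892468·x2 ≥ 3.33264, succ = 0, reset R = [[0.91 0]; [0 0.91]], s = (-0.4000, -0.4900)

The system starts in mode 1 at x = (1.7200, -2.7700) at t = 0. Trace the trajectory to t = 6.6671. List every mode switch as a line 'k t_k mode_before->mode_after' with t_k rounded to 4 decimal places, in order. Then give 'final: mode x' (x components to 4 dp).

1 1.4379 1->2
2 2.7371 2->0
3 3.8838 0->1
4 4.6784 1->2
5 5.8218 2->0
final: 0 -1.4315 -2.6556

Mode 1: guard c·x = 0.7655 hit at Δt = 1.4379 (t = 1.4379), x⁻ = (-1.0090, 0.5248) → reset → x⁺ = (-0.5380, 0.1770), jump to mode 2
Mode 2: guard c·x = 3.3326 hit at Δt = 1.2992 (t = 2.7371), x⁻ = (-2.0419, -2.7021) → reset → x⁺ = (-2.2581, -2.9489), jump to mode 0
Mode 0: guard c·x = -2.1704 hit at Δt = 1.1467 (t = 3.8838), x⁻ = (-0.9553, -2.4579) → reset → x⁺ = (-0.7062, -2.1687), jump to mode 1
Mode 1: guard c·x = 0.7655 hit at Δt = 0.7946 (t = 4.6784), x⁻ = (-1.5260, 0.3879) → reset → x⁺ = (-0.9982, 0.0552), jump to mode 2
Mode 2: guard c·x = 3.3326 hit at Δt = 1.1434 (t = 5.8218), x⁻ = (-2.4968, -2.4721) → reset → x⁺ = (-2.6721, -2.7396), jump to mode 0
Mode 0: flow for 0.8453 to horizon, guard not reached → x = (-1.4315, -2.6556)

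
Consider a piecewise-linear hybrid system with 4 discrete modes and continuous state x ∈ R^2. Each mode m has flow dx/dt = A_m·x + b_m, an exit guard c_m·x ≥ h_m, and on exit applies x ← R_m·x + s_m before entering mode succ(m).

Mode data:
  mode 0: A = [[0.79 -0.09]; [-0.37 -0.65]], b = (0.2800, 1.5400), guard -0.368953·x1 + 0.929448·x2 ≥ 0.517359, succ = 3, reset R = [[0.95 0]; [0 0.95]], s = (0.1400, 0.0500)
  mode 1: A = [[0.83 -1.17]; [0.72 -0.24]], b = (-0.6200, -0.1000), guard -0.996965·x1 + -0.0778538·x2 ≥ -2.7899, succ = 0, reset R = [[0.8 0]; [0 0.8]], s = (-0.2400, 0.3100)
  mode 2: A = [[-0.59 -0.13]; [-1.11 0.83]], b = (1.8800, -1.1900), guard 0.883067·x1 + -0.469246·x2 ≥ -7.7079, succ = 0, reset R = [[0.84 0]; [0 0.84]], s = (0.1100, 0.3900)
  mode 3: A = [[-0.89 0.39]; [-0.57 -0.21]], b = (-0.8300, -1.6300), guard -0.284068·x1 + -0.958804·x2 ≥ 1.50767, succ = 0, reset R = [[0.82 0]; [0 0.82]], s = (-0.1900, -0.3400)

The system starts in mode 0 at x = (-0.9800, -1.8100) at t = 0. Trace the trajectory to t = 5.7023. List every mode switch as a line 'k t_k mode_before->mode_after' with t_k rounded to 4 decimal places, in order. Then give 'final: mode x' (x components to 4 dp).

1 0.7240 0->3
2 2.2206 3->0
3 2.7264 0->3
4 4.2342 3->0
5 4.7229 0->3
final: 3 -1.2572 -0.8189

Mode 0: guard c·x = 0.5174 hit at Δt = 0.7240 (t = 0.7240), x⁻ = (-1.3815, 0.0082) → reset → x⁺ = (-1.1724, 0.0578), jump to mode 3
Mode 3: guard c·x = 1.5077 hit at Δt = 1.4966 (t = 2.2206), x⁻ = (-1.2375, -1.2058) → reset → x⁺ = (-1.2047, -1.3288), jump to mode 0
Mode 0: guard c·x = 0.5174 hit at Δt = 0.5058 (t = 2.7264), x⁻ = (-1.5824, -0.0715) → reset → x⁺ = (-1.3633, -0.0180), jump to mode 3
Mode 3: guard c·x = 1.5077 hit at Δt = 1.5078 (t = 4.2342), x⁻ = (-1.2908, -1.1900) → reset → x⁺ = (-1.2484, -1.3158), jump to mode 0
Mode 0: guard c·x = 0.5174 hit at Δt = 0.4887 (t = 4.7229), x⁻ = (-1.6313, -0.0909) → reset → x⁺ = (-1.4097, -0.0364), jump to mode 3
Mode 3: flow for 0.9794 to horizon, guard not reached → x = (-1.2572, -0.8189)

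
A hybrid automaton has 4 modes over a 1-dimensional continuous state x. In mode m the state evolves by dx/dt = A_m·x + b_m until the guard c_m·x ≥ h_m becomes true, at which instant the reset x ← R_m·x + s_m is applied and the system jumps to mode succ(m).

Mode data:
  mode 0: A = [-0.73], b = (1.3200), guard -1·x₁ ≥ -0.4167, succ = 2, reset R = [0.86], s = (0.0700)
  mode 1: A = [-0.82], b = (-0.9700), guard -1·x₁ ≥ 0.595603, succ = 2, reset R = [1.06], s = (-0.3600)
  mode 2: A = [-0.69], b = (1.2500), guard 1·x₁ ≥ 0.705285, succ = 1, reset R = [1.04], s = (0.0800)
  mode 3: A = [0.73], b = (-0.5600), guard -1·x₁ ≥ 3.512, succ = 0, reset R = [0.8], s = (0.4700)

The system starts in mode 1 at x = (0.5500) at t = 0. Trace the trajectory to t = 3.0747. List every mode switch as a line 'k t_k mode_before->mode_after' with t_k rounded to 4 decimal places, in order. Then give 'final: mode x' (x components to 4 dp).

1 1.3195 1->2
2 2.6668 2->1
final: 1 0.2459

Mode 1: guard c·x = 0.5956 hit at Δt = 1.3195 (t = 1.3195), x⁻ = (-0.5956) → reset → x⁺ = (-0.9913), jump to mode 2
Mode 2: guard c·x = 0.7053 hit at Δt = 1.3473 (t = 2.6668), x⁻ = (0.7053) → reset → x⁺ = (0.8135), jump to mode 1
Mode 1: flow for 0.4079 to horizon, guard not reached → x = (0.2459)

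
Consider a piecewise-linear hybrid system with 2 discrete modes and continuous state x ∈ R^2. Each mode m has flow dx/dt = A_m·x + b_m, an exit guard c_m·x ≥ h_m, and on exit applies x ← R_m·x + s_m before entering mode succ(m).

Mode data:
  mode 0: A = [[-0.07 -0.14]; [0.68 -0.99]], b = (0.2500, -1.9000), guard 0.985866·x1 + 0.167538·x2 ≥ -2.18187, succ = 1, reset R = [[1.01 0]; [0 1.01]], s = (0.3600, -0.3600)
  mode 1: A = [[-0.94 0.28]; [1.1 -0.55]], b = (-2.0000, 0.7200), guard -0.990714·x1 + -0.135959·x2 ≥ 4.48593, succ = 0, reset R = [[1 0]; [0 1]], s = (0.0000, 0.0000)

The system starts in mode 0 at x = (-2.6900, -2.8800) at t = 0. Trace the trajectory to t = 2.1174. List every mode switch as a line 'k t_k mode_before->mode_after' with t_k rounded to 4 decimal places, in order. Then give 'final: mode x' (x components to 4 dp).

1 1.2127 0->1
final: 1 -2.3442 -3.2062

Mode 0: guard c·x = -2.1819 hit at Δt = 1.2127 (t = 1.2127), x⁻ = (-1.6685, -3.2052) → reset → x⁺ = (-1.3251, -3.5972), jump to mode 1
Mode 1: flow for 0.9047 to horizon, guard not reached → x = (-2.3442, -3.2062)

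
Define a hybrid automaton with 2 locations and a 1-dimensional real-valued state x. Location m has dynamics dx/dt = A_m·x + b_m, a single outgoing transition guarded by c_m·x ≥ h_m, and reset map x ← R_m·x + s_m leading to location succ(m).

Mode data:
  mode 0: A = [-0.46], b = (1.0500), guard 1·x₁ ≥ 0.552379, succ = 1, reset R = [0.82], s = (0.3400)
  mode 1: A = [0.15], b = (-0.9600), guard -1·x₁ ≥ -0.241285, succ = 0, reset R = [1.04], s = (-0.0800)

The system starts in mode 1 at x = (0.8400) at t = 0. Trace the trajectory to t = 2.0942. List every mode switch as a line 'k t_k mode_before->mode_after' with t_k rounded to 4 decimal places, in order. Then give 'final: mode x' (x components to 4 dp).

Mode 1: guard c·x = -0.2413 hit at Δt = 0.6818 (t = 0.6818), x⁻ = (0.2413) → reset → x⁺ = (0.1709), jump to mode 0
Mode 0: guard c·x = 0.5524 hit at Δt = 0.4331 (t = 1.1149), x⁻ = (0.5524) → reset → x⁺ = (0.7930), jump to mode 1
Mode 1: guard c·x = -0.2413 hit at Δt = 0.6256 (t = 1.7405), x⁻ = (0.2413) → reset → x⁺ = (0.1709), jump to mode 0
Mode 0: flow for 0.3537 to horizon, guard not reached → x = (0.4880)

1 0.6818 1->0
2 1.1149 0->1
3 1.7405 1->0
final: 0 0.4880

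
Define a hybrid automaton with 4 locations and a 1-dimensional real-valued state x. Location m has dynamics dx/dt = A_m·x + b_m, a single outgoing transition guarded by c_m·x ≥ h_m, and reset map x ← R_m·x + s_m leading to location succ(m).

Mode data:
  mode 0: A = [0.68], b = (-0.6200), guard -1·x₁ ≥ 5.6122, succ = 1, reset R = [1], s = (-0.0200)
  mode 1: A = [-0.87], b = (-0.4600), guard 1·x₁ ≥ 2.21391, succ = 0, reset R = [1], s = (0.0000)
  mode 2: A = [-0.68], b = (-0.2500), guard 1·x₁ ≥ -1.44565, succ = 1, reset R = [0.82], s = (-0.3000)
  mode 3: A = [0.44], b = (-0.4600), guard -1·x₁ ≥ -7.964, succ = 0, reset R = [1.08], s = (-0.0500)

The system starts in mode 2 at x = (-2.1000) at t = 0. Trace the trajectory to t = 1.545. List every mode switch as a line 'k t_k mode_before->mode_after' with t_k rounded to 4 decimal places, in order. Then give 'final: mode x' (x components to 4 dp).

Mode 2: guard c·x = -1.4457 hit at Δt = 0.6976 (t = 0.6976), x⁻ = (-1.4457) → reset → x⁺ = (-1.4854), jump to mode 1
Mode 1: flow for 0.8474 to horizon, guard not reached → x = (-0.9865)

1 0.6976 2->1
final: 1 -0.9865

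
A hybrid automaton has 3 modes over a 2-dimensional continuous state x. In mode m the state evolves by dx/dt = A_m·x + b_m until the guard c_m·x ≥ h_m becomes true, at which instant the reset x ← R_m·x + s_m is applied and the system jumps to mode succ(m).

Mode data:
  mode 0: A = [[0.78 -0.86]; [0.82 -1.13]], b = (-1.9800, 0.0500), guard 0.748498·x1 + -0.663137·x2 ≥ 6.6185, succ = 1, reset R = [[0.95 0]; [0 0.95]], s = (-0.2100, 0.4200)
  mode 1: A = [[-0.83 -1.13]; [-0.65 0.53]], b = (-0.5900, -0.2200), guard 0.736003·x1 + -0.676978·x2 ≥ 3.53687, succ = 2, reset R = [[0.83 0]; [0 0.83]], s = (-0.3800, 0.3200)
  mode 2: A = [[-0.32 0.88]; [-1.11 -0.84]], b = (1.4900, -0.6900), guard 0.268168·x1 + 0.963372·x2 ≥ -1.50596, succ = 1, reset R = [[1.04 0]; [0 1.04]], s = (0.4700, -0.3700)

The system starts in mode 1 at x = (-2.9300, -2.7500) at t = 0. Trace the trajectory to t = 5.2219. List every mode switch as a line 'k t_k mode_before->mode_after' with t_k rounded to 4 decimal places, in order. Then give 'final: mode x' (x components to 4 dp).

Mode 1: guard c·x = 3.5369 hit at Δt = 1.0511 (t = 1.0511), x⁻ = (0.9651, -4.1753) → reset → x⁺ = (0.4210, -3.1455), jump to mode 2
Mode 2: guard c·x = -1.5060 hit at Δt = 1.2938 (t = 2.3449), x⁻ = (-0.1840, -1.5120) → reset → x⁺ = (0.2786, -1.9425), jump to mode 1
Mode 1: guard c·x = 3.5369 hit at Δt = 0.7412 (t = 3.0861), x⁻ = (1.5321, -3.5588) → reset → x⁺ = (0.8916, -2.6338), jump to mode 2
Mode 2: guard c·x = -1.5060 hit at Δt = 1.5386 (t = 4.6247), x⁻ = (0.1503, -1.6051) → reset → x⁺ = (0.6263, -2.0393), jump to mode 1
Mode 1: flow for 0.5972 to horizon, guard not reached → x = (1.5517, -3.4214)

1 1.0511 1->2
2 2.3449 2->1
3 3.0861 1->2
4 4.6247 2->1
final: 1 1.5517 -3.4214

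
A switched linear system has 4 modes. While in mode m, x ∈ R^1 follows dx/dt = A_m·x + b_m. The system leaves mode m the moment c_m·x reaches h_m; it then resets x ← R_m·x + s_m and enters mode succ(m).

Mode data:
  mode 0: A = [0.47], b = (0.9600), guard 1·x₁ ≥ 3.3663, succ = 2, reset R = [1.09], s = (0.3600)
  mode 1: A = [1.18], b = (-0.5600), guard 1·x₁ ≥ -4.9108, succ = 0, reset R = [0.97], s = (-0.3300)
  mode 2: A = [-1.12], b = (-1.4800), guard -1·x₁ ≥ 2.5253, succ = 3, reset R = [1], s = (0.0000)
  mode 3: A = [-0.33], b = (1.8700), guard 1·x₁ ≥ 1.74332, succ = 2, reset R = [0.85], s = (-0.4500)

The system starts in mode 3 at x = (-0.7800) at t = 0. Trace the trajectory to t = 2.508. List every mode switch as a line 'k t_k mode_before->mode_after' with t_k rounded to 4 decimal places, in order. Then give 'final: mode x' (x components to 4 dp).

1 1.5049 3->2
final: 2 -0.5563

Mode 3: guard c·x = 1.7433 hit at Δt = 1.5049 (t = 1.5049), x⁻ = (1.7433) → reset → x⁺ = (1.0318), jump to mode 2
Mode 2: flow for 1.0031 to horizon, guard not reached → x = (-0.5563)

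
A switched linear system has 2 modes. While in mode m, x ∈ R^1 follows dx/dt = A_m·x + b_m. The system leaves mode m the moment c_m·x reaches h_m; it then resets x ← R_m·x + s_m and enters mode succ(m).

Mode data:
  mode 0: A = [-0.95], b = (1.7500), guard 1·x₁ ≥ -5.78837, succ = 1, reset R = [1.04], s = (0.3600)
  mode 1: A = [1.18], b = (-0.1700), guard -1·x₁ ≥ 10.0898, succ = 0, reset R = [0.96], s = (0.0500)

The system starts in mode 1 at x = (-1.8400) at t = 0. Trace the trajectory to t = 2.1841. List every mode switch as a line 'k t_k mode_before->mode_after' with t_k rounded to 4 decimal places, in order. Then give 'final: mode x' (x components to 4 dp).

1 1.3903 1->0
2 1.8201 0->1
final: 1 -8.7739

Mode 1: guard c·x = 10.0898 hit at Δt = 1.3903 (t = 1.3903), x⁻ = (-10.0898) → reset → x⁺ = (-9.6362), jump to mode 0
Mode 0: guard c·x = -5.7884 hit at Δt = 0.4298 (t = 1.8201), x⁻ = (-5.7884) → reset → x⁺ = (-5.6599), jump to mode 1
Mode 1: flow for 0.3640 to horizon, guard not reached → x = (-8.7739)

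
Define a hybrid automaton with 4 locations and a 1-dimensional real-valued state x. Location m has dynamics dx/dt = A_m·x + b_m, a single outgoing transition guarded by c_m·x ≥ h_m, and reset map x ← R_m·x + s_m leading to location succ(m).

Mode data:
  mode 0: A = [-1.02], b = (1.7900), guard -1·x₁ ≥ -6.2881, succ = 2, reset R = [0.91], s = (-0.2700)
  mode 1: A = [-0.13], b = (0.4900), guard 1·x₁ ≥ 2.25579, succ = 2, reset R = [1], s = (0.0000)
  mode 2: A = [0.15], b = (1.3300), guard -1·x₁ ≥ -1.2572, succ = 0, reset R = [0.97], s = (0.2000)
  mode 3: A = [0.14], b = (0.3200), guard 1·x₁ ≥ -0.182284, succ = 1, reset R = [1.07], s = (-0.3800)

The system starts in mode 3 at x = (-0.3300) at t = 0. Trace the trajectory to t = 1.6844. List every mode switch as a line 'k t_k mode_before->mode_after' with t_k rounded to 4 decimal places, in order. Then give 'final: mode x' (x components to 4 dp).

Mode 3: guard c·x = -0.1823 hit at Δt = 0.5201 (t = 0.5201), x⁻ = (-0.1823) → reset → x⁺ = (-0.5750), jump to mode 1
Mode 1: flow for 1.1643 to horizon, guard not reached → x = (0.0352)

1 0.5201 3->1
final: 1 0.0352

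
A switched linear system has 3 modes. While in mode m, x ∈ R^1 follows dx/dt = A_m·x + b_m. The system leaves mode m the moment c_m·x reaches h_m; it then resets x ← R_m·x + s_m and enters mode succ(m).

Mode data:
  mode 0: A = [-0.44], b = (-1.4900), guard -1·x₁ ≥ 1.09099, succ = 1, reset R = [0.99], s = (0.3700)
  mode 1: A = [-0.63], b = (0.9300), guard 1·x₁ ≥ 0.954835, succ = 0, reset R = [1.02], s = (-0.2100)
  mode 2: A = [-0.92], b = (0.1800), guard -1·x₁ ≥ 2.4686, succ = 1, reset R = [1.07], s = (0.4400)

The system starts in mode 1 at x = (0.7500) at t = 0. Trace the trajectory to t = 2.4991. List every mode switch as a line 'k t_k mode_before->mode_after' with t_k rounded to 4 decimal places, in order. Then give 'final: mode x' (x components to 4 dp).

Mode 1: guard c·x = 0.9548 hit at Δt = 0.5260 (t = 0.5260), x⁻ = (0.9548) → reset → x⁺ = (0.7639), jump to mode 0
Mode 0: guard c·x = 1.0910 hit at Δt = 1.3461 (t = 1.8721), x⁻ = (-1.0910) → reset → x⁺ = (-0.7101), jump to mode 1
Mode 1: flow for 0.6270 to horizon, guard not reached → x = (0.0034)

1 0.5260 1->0
2 1.8721 0->1
final: 1 0.0034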